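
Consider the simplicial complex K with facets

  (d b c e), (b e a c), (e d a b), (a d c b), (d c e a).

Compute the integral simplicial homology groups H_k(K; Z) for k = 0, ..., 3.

K has 5 vertices, 10 edges, 10 triangles, 5 3-simplices.
rank ∂_0 = 0, rank ∂_1 = 4 ⇒ b_0 = 5 − 0 − 4 = 1; all invariant factors of ∂_1 are 1 so no torsion. So H_0 = Z.
rank ∂_1 = 4, rank ∂_2 = 6 ⇒ b_1 = 10 − 4 − 6 = 0; all invariant factors of ∂_2 are 1 so no torsion. So H_1 = 0.
rank ∂_2 = 6, rank ∂_3 = 4 ⇒ b_2 = 10 − 6 − 4 = 0; all invariant factors of ∂_3 are 1 so no torsion. So H_2 = 0.
rank ∂_3 = 4, rank ∂_4 = 0 ⇒ b_3 = 5 − 4 − 0 = 1. So H_3 = Z.

H_0 ≅ Z,  H_1 = 0,  H_2 = 0,  H_3 ≅ Z.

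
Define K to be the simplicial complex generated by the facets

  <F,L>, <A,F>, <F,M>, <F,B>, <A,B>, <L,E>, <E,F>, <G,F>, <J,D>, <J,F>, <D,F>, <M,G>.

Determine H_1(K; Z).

Order the vertices as A < B < D < E < F < G < J < L < M. Listing each simplex with vertices in this order, K has dimension 1 with simplices:

  0-simplices (9): A, B, D, E, F, G, J, L, M
  1-simplices (12): AB, AF, BF, DF, DJ, EF, EL, FG, FJ, FL, FM, GM

Hence C_0 ≅ Z^9, C_1 ≅ Z^12.

The boundary map ∂_1: C_1 → C_0 is given by ∂[p,q] = [q] − [p]. For instance
  ∂FG = G − F.
As a 9×12 matrix over Z this has rank 8, with invariant factors (1,1,1,1,1,1,1,1).

From H_k ≅ ker(∂_k) / im(∂_{k+1}) we obtain:

  H_1: rank ker ∂_1 − rank ∂_2 = (12 − 8) − 0 = 4, and there is no ∂_2, so H_1 ≅ Z^4.

H_1 = Z^4.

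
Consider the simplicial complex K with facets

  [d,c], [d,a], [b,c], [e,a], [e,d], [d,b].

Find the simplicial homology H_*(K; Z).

H_0 = Z,  H_1 = Z^2.

Take the total order a < b < c < d < e on the vertex set. Then K (dimension 1) consists of the simplices:

  0-simplices (5): a, b, c, d, e
  1-simplices (6): ad, ae, bc, bd, cd, de

giving chain groups C_0 ≅ Z^5, C_1 ≅ Z^6.

Boundary ∂_1: C_1 → C_0 is given by ∂[p,q] = [q] − [p]. For instance
  ∂ae = e − a.
The resulting 5×6 matrix has rank 4, and its Smith normal form has invariant factors (1,1,1,1).

Now H_k = ker ∂_k / im ∂_{k+1}, so:

  H_0: rank C_0 − rank ∂_1 = 5 − 4 = 1, and the invariant factors of ∂_1 are all 1, so H_0 ≅ Z.
  H_1: rank ker ∂_1 − rank ∂_2 = (6 − 4) − 0 = 2, and there is no ∂_2, so H_1 ≅ Z^2.

As a check, the Euler characteristic is 5 − 6 = -1, which agrees with 1 − 2 = -1.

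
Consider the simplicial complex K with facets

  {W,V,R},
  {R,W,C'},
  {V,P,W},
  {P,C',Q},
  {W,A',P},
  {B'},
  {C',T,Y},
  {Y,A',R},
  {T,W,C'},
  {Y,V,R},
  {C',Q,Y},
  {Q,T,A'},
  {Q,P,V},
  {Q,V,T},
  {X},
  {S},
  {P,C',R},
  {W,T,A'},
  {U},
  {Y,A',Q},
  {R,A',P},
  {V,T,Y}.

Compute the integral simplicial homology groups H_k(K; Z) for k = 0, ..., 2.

We work with the vertex ordering P < Q < R < S < T < U < V < W < X < Y < A' < B' < C'. The simplices of K, each written with vertices in increasing order, are:

  0-simplices (13): [P], [Q], [R], [S], [T], [U], [V], [W], [X], [Y], [A'], [B'], [C']
  1-simplices (27): (27 of them)
  2-simplices (18): (18 of them)

Hence C_0 ≅ Z^13, C_1 ≅ Z^27, C_2 ≅ Z^18.

Boundary ∂_1: C_1 → C_0 is given by ∂[p,q] = [q] − [p]. For instance
  ∂[W,A'] = [A'] − [W].
This gives a 13×27 integer matrix of rank 8; reducing to Smith normal form yields diagonal entries (1,1,1,1,1,1,1,1).

∂_2: C_2 → C_1 acts by ∂[p,q,r] = [q,r] − [p,r] + [p,q]. For instance
  ∂[T,W,A'] = [W,A'] − [T,A'] + [T,W],
  ∂[P,V,W] = [V,W] − [P,W] + [P,V].
As a 27×18 matrix over Z this has rank 18, with invariant factors (1,1,1,1,1,1,1,1,1,1,1,1,1,1,1,1,1,2).

Reading off H_k = ker ∂_k / im ∂_{k+1}:

  H_0: rank C_0 − rank ∂_1 = 13 − 8 = 5, and the invariant factors of ∂_1 are all 1, so H_0 = Z^5.
  H_1: rank ker ∂_1 − rank ∂_2 = (27 − 8) − 18 = 1, and ∂_2 has invariant factor 2 > 1, so H_1 = Z ⊕ Z_2.
  H_2: rank ker ∂_2 − rank ∂_3 = (18 − 18) − 0 = 0, and there is no ∂_3, so H_2 = 0.

(K is a triangulation of the disjoint union of a set of 4 points and the Klein bottle.)

H_0 = Z^5,  H_1 = Z ⊕ Z_2,  H_2 = 0.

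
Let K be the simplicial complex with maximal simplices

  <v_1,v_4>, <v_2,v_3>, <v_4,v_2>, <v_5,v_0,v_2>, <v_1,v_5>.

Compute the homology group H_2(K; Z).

We work with the vertex ordering v_0 < v_1 < v_2 < v_3 < v_4 < v_5. The simplices of K, each written with vertices in increasing order, are:

  0-simplices (6): [v_0], [v_1], [v_2], [v_3], [v_4], [v_5]
  1-simplices (7): [v_0,v_2], [v_0,v_5], [v_1,v_4], [v_1,v_5], [v_2,v_3], [v_2,v_4], [v_2,v_5]
  2-simplices (1): [v_0,v_2,v_5]

Hence C_0 ≅ Z^6, C_1 ≅ Z^7, C_2 ≅ Z^1.

Boundary ∂_1: C_1 → C_0 sends each edge [p,q] (with p < q) to q − p. For instance
  ∂[v_2,v_5] = [v_5] − [v_2].
As a 6×7 matrix over Z this has rank 5, with invariant factors (1,1,1,1,1).

∂_2: C_2 → C_1 acts by ∂[p,q,r] = [q,r] − [p,r] + [p,q]. For instance
  ∂[v_0,v_2,v_5] = [v_2,v_5] − [v_0,v_5] + [v_0,v_2].
As a 7×1 matrix over Z this has rank 1, with invariant factors (1).

Reading off H_k = ker ∂_k / im ∂_{k+1}:

  H_2: rank ker ∂_2 − rank ∂_3 = (1 − 1) − 0 = 0, and there is no ∂_3, so H_2 = 0.

H_2 ≅ 0.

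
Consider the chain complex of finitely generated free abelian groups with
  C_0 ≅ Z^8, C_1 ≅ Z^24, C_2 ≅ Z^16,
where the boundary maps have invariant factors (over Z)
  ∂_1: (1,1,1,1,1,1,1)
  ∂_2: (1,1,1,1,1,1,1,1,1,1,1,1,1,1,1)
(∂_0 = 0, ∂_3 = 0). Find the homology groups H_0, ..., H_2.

H_0: b_0 = 8 − 0 − 7 = 1; torsion from ∂_1 factors > 1: none. So H_0 ≅ Z.
H_1: b_1 = 24 − 7 − 15 = 2; torsion from ∂_2 factors > 1: none. So H_1 ≅ Z^2.
H_2: b_2 = 16 − 15 − 0 = 1; torsion from ∂_3 factors > 1: none. So H_2 ≅ Z.

H_0 ≅ Z,  H_1 ≅ Z^2,  H_2 ≅ Z.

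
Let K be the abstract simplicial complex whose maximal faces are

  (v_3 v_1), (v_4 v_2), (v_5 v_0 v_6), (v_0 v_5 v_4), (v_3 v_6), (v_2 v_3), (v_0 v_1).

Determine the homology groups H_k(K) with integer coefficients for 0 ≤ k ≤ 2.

H_0 ≅ Z,  H_1 ≅ Z^2,  H_2 = 0.

Fix the vertex order v_0 < v_1 < v_2 < v_3 < v_4 < v_5 < v_6 and write every simplex with vertices in increasing order. Then dim K = 2 and the simplices of K are:

  0-simplices (7): [v_0], [v_1], [v_2], [v_3], [v_4], [v_5], [v_6]
  1-simplices (10): [v_0,v_1], [v_0,v_4], [v_0,v_5], [v_0,v_6], [v_1,v_3], [v_2,v_3], [v_2,v_4], [v_3,v_6], [v_4,v_5], [v_5,v_6]
  2-simplices (2): [v_0,v_4,v_5], [v_0,v_5,v_6]

Hence C_0 ≅ Z^7, C_1 ≅ Z^10, C_2 ≅ Z^2.

∂_1: C_1 → C_0 maps an edge to its endpoints' difference, ∂[p,q] = q − p. For instance
  ∂[v_0,v_6] = [v_6] − [v_0].
The 7×10 boundary matrix has rank 6 and Smith normal form diag(1,1,1,1,1,1).

Boundary ∂_2: C_2 → C_1 acts by ∂[p,q,r] = [q,r] − [p,r] + [p,q]. For instance
  ∂[v_0,v_5,v_6] = [v_5,v_6] − [v_0,v_6] + [v_0,v_5],
  ∂[v_0,v_4,v_5] = [v_4,v_5] − [v_0,v_5] + [v_0,v_4].
The 10×2 boundary matrix has rank 2 and Smith normal form diag(1,1).

Now H_k = ker ∂_k / im ∂_{k+1}, so:

  H_0: rank C_0 − rank ∂_1 = 7 − 6 = 1, and the invariant factors of ∂_1 are all 1, so H_0 ≅ Z.
  H_1: rank ker ∂_1 − rank ∂_2 = (10 − 6) − 2 = 2, and the invariant factors of ∂_2 are all 1, so H_1 ≅ Z^2.
  H_2: rank ker ∂_2 − rank ∂_3 = (2 − 2) − 0 = 0, and there is no ∂_3, so H_2 ≅ 0.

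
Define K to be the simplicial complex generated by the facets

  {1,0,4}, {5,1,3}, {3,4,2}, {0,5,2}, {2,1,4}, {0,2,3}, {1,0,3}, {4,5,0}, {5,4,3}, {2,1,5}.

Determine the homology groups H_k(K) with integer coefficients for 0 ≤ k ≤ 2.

K has 6 vertices, 15 edges, 10 triangles.
rank ∂_0 = 0, rank ∂_1 = 5 ⇒ b_0 = 6 − 0 − 5 = 1; all invariant factors of ∂_1 are 1 so no torsion. So H_0 ≅ Z.
rank ∂_1 = 5, rank ∂_2 = 10 ⇒ b_1 = 15 − 5 − 10 = 0; ∂_2 has invariant factor(s) [2] giving torsion. So H_1 ≅ Z/2Z.
rank ∂_2 = 10, rank ∂_3 = 0 ⇒ b_2 = 10 − 10 − 0 = 0. So H_2 ≅ 0.

H_0 = Z,  H_1 = Z/2Z,  H_2 = 0.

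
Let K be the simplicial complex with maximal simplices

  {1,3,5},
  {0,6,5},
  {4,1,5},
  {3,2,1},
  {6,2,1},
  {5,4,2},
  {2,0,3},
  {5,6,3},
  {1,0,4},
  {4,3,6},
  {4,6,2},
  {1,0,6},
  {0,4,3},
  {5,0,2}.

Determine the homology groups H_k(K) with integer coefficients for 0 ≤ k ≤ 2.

Fix the vertex order 0 < 1 < 2 < 3 < 4 < 5 < 6 and write every simplex with vertices in increasing order. Then dim K = 2 and the simplices of K are:

  0-simplices (7): [0], [1], [2], [3], [4], [5], [6]
  1-simplices (21): [0,1], [0,2], [0,3], [0,4], [0,5], [0,6], [1,2], [1,3], [1,4], [1,5], [1,6], [2,3], [2,4], [2,5], [2,6], [3,4], [3,5], [3,6], [4,5], [4,6], [5,6]
  2-simplices (14): [0,1,4], [0,1,6], [0,2,3], [0,2,5], [0,3,4], [0,5,6], [1,2,3], [1,2,6], [1,3,5], [1,4,5], [2,4,5], [2,4,6], [3,4,6], [3,5,6]

so the chain groups are C_0 ≅ Z^7, C_1 ≅ Z^21, C_2 ≅ Z^14.

∂_1: C_1 → C_0 sends each edge [p,q] (with p < q) to q − p. For instance
  ∂[1,6] = [6] − [1].
The resulting 7×21 matrix has rank 6, and its Smith normal form has invariant factors (1,1,1,1,1,1).

The boundary map ∂_2: C_2 → C_1 sends each 2-simplex [p,q,r] to [q,r] − [p,r] + [p,q]. For instance
  ∂[1,4,5] = [4,5] − [1,5] + [1,4],
  ∂[3,5,6] = [5,6] − [3,6] + [3,5].
The resulting 21×14 matrix has rank 13, and its Smith normal form has invariant factors (1,1,1,1,1,1,1,1,1,1,1,1,1).

From H_k ≅ ker(∂_k) / im(∂_{k+1}) we obtain:

  H_0: rank C_0 − rank ∂_1 = 7 − 6 = 1, and the invariant factors of ∂_1 are all 1, so H_0 ≅ Z.
  H_1: rank ker ∂_1 − rank ∂_2 = (21 − 6) − 13 = 2, and the invariant factors of ∂_2 are all 1, so H_1 ≅ Z^2.
  H_2: rank ker ∂_2 − rank ∂_3 = (14 − 13) − 0 = 1, and there is no ∂_3, so H_2 ≅ Z.

As a check, the Euler characteristic is 7 − 21 + 14 = 0, which agrees with 1 − 2 + 1 = 0.

H_0 = Z,  H_1 = Z^2,  H_2 = Z.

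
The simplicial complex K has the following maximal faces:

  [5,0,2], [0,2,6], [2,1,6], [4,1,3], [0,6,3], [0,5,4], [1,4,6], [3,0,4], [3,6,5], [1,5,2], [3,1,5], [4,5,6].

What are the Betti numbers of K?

b_0 = 1, b_1 = 0, b_2 = 0.

K has 7 vertices, 18 edges, 12 triangles.
rank ∂_0 = 0, rank ∂_1 = 6 ⇒ b_0 = 7 − 0 − 6 = 1; all invariant factors of ∂_1 are 1 so no torsion. So H_0 ≅ Z.
rank ∂_1 = 6, rank ∂_2 = 12 ⇒ b_1 = 18 − 6 − 12 = 0; ∂_2 has invariant factor(s) [2] giving torsion. So H_1 ≅ Z/2.
rank ∂_2 = 12, rank ∂_3 = 0 ⇒ b_2 = 12 − 12 − 0 = 0. So H_2 ≅ 0.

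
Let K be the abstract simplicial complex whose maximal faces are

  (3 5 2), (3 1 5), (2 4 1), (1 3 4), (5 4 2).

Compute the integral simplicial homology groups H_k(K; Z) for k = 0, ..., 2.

H_0 = Z,  H_1 = Z,  H_2 = 0.

We work with the vertex ordering 1 < 2 < 3 < 4 < 5. The simplices of K, each written with vertices in increasing order, are:

  0-simplices (5): [1], [2], [3], [4], [5]
  1-simplices (10): [1,2], [1,3], [1,4], [1,5], [2,3], [2,4], [2,5], [3,4], [3,5], [4,5]
  2-simplices (5): [1,2,4], [1,3,4], [1,3,5], [2,3,5], [2,4,5]

Hence C_0 ≅ Z^5, C_1 ≅ Z^10, C_2 ≅ Z^5.

The boundary map ∂_1: C_1 → C_0 is given by ∂[p,q] = [q] − [p].
The resulting 5×10 matrix has rank 4, and its Smith normal form has invariant factors (1,1,1,1).

∂_2: C_2 → C_1 sends each 2-simplex [p,q,r] to [q,r] − [p,r] + [p,q]. For instance
  ∂[1,3,4] = [3,4] − [1,4] + [1,3],
  ∂[2,4,5] = [4,5] − [2,5] + [2,4].
The 10×5 boundary matrix has rank 5 and Smith normal form diag(1,1,1,1,1).

Reading off H_k = ker ∂_k / im ∂_{k+1}:

  H_0: rank C_0 − rank ∂_1 = 5 − 4 = 1, and the invariant factors of ∂_1 are all 1, so H_0 = Z.
  H_1: rank ker ∂_1 − rank ∂_2 = (10 − 4) − 5 = 1, and the invariant factors of ∂_2 are all 1, so H_1 = Z.
  H_2: rank ker ∂_2 − rank ∂_3 = (5 − 5) − 0 = 0, and there is no ∂_3, so H_2 = 0.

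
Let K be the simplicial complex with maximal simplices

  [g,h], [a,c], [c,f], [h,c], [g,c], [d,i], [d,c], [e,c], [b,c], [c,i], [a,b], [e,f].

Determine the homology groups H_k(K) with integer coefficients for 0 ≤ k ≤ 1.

Take the total order a < b < c < d < e < f < g < h < i on the vertex set. Then K (dimension 1) consists of the simplices:

  0-simplices (9): a, b, c, d, e, f, g, h, i
  1-simplices (12): ab, ac, bc, cd, ce, cf, cg, ch, ci, di, ef, gh

Hence C_0 ≅ Z^9, C_1 ≅ Z^12.

Boundary ∂_1: C_1 → C_0 is given by ∂[p,q] = [q] − [p]. For instance
  ∂cd = d − c.
As a 9×12 matrix over Z this has rank 8, with invariant factors (1,1,1,1,1,1,1,1).

Reading off H_k = ker ∂_k / im ∂_{k+1}:

  H_0: rank C_0 − rank ∂_1 = 9 − 8 = 1, and the invariant factors of ∂_1 are all 1, so H_0 = Z.
  H_1: rank ker ∂_1 − rank ∂_2 = (12 − 8) − 0 = 4, and there is no ∂_2, so H_1 = Z^4.

As a check, the Euler characteristic is 9 − 12 = -3, which agrees with 1 − 4 = -3.
(K is a triangulation of a wedge of 4 circles.)

H_0 ≅ Z,  H_1 ≅ Z^4.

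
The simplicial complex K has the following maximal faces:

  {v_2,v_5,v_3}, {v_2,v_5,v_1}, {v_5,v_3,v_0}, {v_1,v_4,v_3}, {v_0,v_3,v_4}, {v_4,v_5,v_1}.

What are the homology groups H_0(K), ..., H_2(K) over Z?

Take the total order v_0 < v_1 < v_2 < v_3 < v_4 < v_5 on the vertex set. Then K (dimension 2) consists of the simplices:

  0-simplices (6): [v_0], [v_1], [v_2], [v_3], [v_4], [v_5]
  1-simplices (12): [v_0,v_3], [v_0,v_4], [v_0,v_5], [v_1,v_2], [v_1,v_3], [v_1,v_4], [v_1,v_5], [v_2,v_3], [v_2,v_5], [v_3,v_4], [v_3,v_5], [v_4,v_5]
  2-simplices (6): [v_0,v_3,v_4], [v_0,v_3,v_5], [v_1,v_2,v_5], [v_1,v_3,v_4], [v_1,v_4,v_5], [v_2,v_3,v_5]

Hence C_0 ≅ Z^6, C_1 ≅ Z^12, C_2 ≅ Z^6.

∂_1: C_1 → C_0 sends each edge [p,q] (with p < q) to q − p. For instance
  ∂[v_2,v_3] = [v_3] − [v_2].
This gives a 6×12 integer matrix of rank 5; reducing to Smith normal form yields diagonal entries (1,1,1,1,1).

Boundary ∂_2: C_2 → C_1 sends each 2-simplex [p,q,r] to [q,r] − [p,r] + [p,q]. For instance
  ∂[v_1,v_4,v_5] = [v_4,v_5] − [v_1,v_5] + [v_1,v_4],
  ∂[v_0,v_3,v_5] = [v_3,v_5] − [v_0,v_5] + [v_0,v_3].
As a 12×6 matrix over Z this has rank 6, with invariant factors (1,1,1,1,1,1).

Computing H_k = (kernel of ∂_k) / (image of ∂_{k+1}):

  H_0: rank C_0 − rank ∂_1 = 6 − 5 = 1, and the invariant factors of ∂_1 are all 1, so H_0 = Z.
  H_1: rank ker ∂_1 − rank ∂_2 = (12 − 5) − 6 = 1, and the invariant factors of ∂_2 are all 1, so H_1 = Z.
  H_2: rank ker ∂_2 − rank ∂_3 = (6 − 6) − 0 = 0, and there is no ∂_3, so H_2 = 0.

As a check, the Euler characteristic is 6 − 12 + 6 = 0, which agrees with 1 − 1 + 0 = 0.
(K is a triangulation of the cylinder S^1 x I.)

H_0 ≅ Z,  H_1 ≅ Z,  H_2 = 0.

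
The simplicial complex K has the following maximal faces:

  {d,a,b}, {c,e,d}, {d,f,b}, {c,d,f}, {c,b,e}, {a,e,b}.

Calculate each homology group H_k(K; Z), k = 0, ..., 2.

We work with the vertex ordering a < b < c < d < e < f. The simplices of K, each written with vertices in increasing order, are:

  0-simplices (6): a, b, c, d, e, f
  1-simplices (12): ab, ad, ae, bc, bd, be, bf, cd, ce, cf, de, df
  2-simplices (6): abd, abe, bce, bdf, cde, cdf

giving chain groups C_0 ≅ Z^6, C_1 ≅ Z^12, C_2 ≅ Z^6.

The boundary map ∂_1: C_1 → C_0 sends each edge [p,q] (with p < q) to q − p. For instance
  ∂ae = e − a.
The 6×12 boundary matrix has rank 5 and Smith normal form diag(1,1,1,1,1).

The boundary map ∂_2: C_2 → C_1 maps a triangle to the signed sum of its edges. For instance
  ∂abd = bd − ad + ab,
  ∂cde = de − ce + cd.
The 12×6 boundary matrix has rank 6 and Smith normal form diag(1,1,1,1,1,1).

From H_k ≅ ker(∂_k) / im(∂_{k+1}) we obtain:

  H_0: rank C_0 − rank ∂_1 = 6 − 5 = 1, and the invariant factors of ∂_1 are all 1, so H_0 ≅ Z.
  H_1: rank ker ∂_1 − rank ∂_2 = (12 − 5) − 6 = 1, and the invariant factors of ∂_2 are all 1, so H_1 ≅ Z.
  H_2: rank ker ∂_2 − rank ∂_3 = (6 − 6) − 0 = 0, and there is no ∂_3, so H_2 ≅ 0.

As a check, the Euler characteristic is 6 − 12 + 6 = 0, which agrees with 1 − 1 + 0 = 0.
(K is a triangulation of the cylinder S^1 x I.)

H_0 ≅ Z,  H_1 ≅ Z,  H_2 = 0.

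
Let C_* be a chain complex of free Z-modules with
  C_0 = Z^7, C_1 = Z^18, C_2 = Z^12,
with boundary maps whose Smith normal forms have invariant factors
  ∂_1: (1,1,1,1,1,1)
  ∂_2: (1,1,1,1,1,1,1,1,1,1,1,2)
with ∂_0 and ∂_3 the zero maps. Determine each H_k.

H_0: b_0 = 7 − 0 − 6 = 1; torsion from ∂_1 factors > 1: none. So H_0 ≅ Z.
H_1: b_1 = 18 − 6 − 12 = 0; torsion from ∂_2 factors > 1: [2]. So H_1 ≅ Z/2.
H_2: b_2 = 12 − 12 − 0 = 0; torsion from ∂_3 factors > 1: none. So H_2 ≅ 0.

H_0 ≅ Z,  H_1 ≅ Z/2,  H_2 = 0.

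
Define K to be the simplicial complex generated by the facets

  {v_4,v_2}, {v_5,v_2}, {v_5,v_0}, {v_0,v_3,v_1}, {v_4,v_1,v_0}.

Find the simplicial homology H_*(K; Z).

We work with the vertex ordering v_0 < v_1 < v_2 < v_3 < v_4 < v_5. The simplices of K, each written with vertices in increasing order, are:

  0-simplices (6): [v_0], [v_1], [v_2], [v_3], [v_4], [v_5]
  1-simplices (8): [v_0,v_1], [v_0,v_3], [v_0,v_4], [v_0,v_5], [v_1,v_3], [v_1,v_4], [v_2,v_4], [v_2,v_5]
  2-simplices (2): [v_0,v_1,v_3], [v_0,v_1,v_4]

so the chain groups are C_0 ≅ Z^6, C_1 ≅ Z^8, C_2 ≅ Z^2.

The boundary map ∂_1: C_1 → C_0 is given by ∂[p,q] = [q] − [p].
The 6×8 boundary matrix has rank 5 and Smith normal form diag(1,1,1,1,1).

∂_2: C_2 → C_1 sends each 2-simplex [p,q,r] to [q,r] − [p,r] + [p,q]. For instance
  ∂[v_0,v_1,v_4] = [v_1,v_4] − [v_0,v_4] + [v_0,v_1],
  ∂[v_0,v_1,v_3] = [v_1,v_3] − [v_0,v_3] + [v_0,v_1].
As a 8×2 matrix over Z this has rank 2, with invariant factors (1,1).

Now H_k = ker ∂_k / im ∂_{k+1}, so:

  H_0: rank C_0 − rank ∂_1 = 6 − 5 = 1, and the invariant factors of ∂_1 are all 1, so H_0 ≅ Z.
  H_1: rank ker ∂_1 − rank ∂_2 = (8 − 5) − 2 = 1, and the invariant factors of ∂_2 are all 1, so H_1 ≅ Z.
  H_2: rank ker ∂_2 − rank ∂_3 = (2 − 2) − 0 = 0, and there is no ∂_3, so H_2 ≅ 0.

H_0 ≅ Z,  H_1 ≅ Z,  H_2 = 0.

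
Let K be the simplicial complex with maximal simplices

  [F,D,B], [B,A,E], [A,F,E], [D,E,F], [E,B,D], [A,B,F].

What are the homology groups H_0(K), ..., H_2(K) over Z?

H_0 ≅ Z,  H_1 = 0,  H_2 ≅ Z.

Order the vertices as A < B < D < E < F. Listing each simplex with vertices in this order, K has dimension 2 with simplices:

  0-simplices (5): A, B, D, E, F
  1-simplices (9): AB, AE, AF, BD, BE, BF, DE, DF, EF
  2-simplices (6): ABE, ABF, AEF, BDE, BDF, DEF

giving chain groups C_0 ≅ Z^5, C_1 ≅ Z^9, C_2 ≅ Z^6.

∂_1: C_1 → C_0 sends each edge [p,q] (with p < q) to q − p. For instance
  ∂AE = E − A.
As a 5×9 matrix over Z this has rank 4, with invariant factors (1,1,1,1).

Boundary ∂_2: C_2 → C_1 acts by ∂[p,q,r] = [q,r] − [p,r] + [p,q]. For instance
  ∂DEF = EF − DF + DE,
  ∂BDE = DE − BE + BD.
The 9×6 boundary matrix has rank 5 and Smith normal form diag(1,1,1,1,1).

Reading off H_k = ker ∂_k / im ∂_{k+1}:

  H_0: rank C_0 − rank ∂_1 = 5 − 4 = 1, and the invariant factors of ∂_1 are all 1, so H_0 ≅ Z.
  H_1: rank ker ∂_1 − rank ∂_2 = (9 − 4) − 5 = 0, and the invariant factors of ∂_2 are all 1, so H_1 ≅ 0.
  H_2: rank ker ∂_2 − rank ∂_3 = (6 − 5) − 0 = 1, and there is no ∂_3, so H_2 ≅ Z.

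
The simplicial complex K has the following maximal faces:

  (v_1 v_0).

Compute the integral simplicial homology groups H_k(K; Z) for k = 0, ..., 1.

We work with the vertex ordering v_0 < v_1. The simplices of K, each written with vertices in increasing order, are:

  0-simplices (2): [v_0], [v_1]
  1-simplices (1): [v_0,v_1]

giving chain groups C_0 ≅ Z^2, C_1 ≅ Z^1.

∂_1: C_1 → C_0 maps an edge to its endpoints' difference, ∂[p,q] = q − p. For instance
  ∂[v_0,v_1] = [v_1] − [v_0].
The 2×1 boundary matrix has rank 1 and Smith normal form diag(1).

Now H_k = ker ∂_k / im ∂_{k+1}, so:

  H_0: rank C_0 − rank ∂_1 = 2 − 1 = 1, and the invariant factors of ∂_1 are all 1, so H_0 = Z.
  H_1: rank ker ∂_1 − rank ∂_2 = (1 − 1) − 0 = 0, and there is no ∂_2, so H_1 = 0.

As a check, the Euler characteristic is 2 − 1 = 1, which agrees with 1 − 0 = 1.

H_0 = Z,  H_1 = 0.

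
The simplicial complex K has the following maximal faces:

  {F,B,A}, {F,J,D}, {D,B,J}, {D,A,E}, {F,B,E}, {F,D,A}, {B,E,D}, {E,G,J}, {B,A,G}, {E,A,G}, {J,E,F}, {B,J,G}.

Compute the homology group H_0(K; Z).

H_0 ≅ Z.

K has 7 vertices, 18 edges, 12 triangles.
rank ∂_0 = 0, rank ∂_1 = 6 ⇒ b_0 = 7 − 0 − 6 = 1; all invariant factors of ∂_1 are 1 so no torsion. So H_0 = Z.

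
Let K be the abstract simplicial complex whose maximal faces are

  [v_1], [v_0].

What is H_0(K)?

H_0 ≅ Z^2.

We work with the vertex ordering v_0 < v_1. The simplices of K, each written with vertices in increasing order, are:

  0-simplices (2): [v_0], [v_1]

giving chain groups C_0 ≅ Z^2.

Computing H_k = (kernel of ∂_k) / (image of ∂_{k+1}):

  H_0: rank C_0 − rank ∂_1 = 2 − 0 = 2, and there is no ∂_1, so H_0 ≅ Z^2.

(K is a triangulation of a set of 2 points.)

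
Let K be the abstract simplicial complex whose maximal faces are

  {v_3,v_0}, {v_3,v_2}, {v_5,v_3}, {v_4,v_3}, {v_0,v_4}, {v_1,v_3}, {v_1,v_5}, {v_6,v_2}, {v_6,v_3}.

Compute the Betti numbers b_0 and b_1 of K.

Fix the vertex order v_0 < v_1 < v_2 < v_3 < v_4 < v_5 < v_6 and write every simplex with vertices in increasing order. Then dim K = 1 and the simplices of K are:

  0-simplices (7): [v_0], [v_1], [v_2], [v_3], [v_4], [v_5], [v_6]
  1-simplices (9): [v_0,v_3], [v_0,v_4], [v_1,v_3], [v_1,v_5], [v_2,v_3], [v_2,v_6], [v_3,v_4], [v_3,v_5], [v_3,v_6]

giving chain groups C_0 ≅ Z^7, C_1 ≅ Z^9.

∂_1: C_1 → C_0 maps an edge to its endpoints' difference, ∂[p,q] = q − p. For instance
  ∂[v_2,v_6] = [v_6] − [v_2].
The resulting 7×9 matrix has rank 6, and its Smith normal form has invariant factors (1,1,1,1,1,1).

Computing H_k = (kernel of ∂_k) / (image of ∂_{k+1}):

  H_0: rank C_0 − rank ∂_1 = 7 − 6 = 1, and the invariant factors of ∂_1 are all 1, so H_0 = Z.
  H_1: rank ker ∂_1 − rank ∂_2 = (9 − 6) − 0 = 3, and there is no ∂_2, so H_1 = Z^3.

Hence the Betti numbers are b_0 = 1, b_1 = 3.

b_0 = 1, b_1 = 3.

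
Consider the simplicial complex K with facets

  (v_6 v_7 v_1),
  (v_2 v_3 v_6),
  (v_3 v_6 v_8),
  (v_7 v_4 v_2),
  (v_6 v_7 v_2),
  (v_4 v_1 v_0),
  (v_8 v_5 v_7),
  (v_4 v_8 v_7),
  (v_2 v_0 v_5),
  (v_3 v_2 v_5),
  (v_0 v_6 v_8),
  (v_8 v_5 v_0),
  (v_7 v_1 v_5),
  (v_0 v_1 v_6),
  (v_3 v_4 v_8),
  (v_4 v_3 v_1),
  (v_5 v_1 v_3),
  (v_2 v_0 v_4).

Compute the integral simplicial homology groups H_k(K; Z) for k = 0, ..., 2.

H_0 ≅ Z,  H_1 ≅ Z^2,  H_2 ≅ Z.

We work with the vertex ordering v_0 < v_1 < v_2 < v_3 < v_4 < v_5 < v_6 < v_7 < v_8. The simplices of K, each written with vertices in increasing order, are:

  0-simplices (9): [v_0], [v_1], [v_2], [v_3], [v_4], [v_5], [v_6], [v_7], [v_8]
  1-simplices (27): (27 of them)
  2-simplices (18): (18 of them)

Hence C_0 ≅ Z^9, C_1 ≅ Z^27, C_2 ≅ Z^18.

The boundary map ∂_1: C_1 → C_0 is given by ∂[p,q] = [q] − [p].
As a 9×27 matrix over Z this has rank 8, with invariant factors (1,1,1,1,1,1,1,1).

The boundary map ∂_2: C_2 → C_1 sends each 2-simplex [p,q,r] to [q,r] − [p,r] + [p,q]. For instance
  ∂[v_1,v_5,v_7] = [v_5,v_7] − [v_1,v_7] + [v_1,v_5],
  ∂[v_4,v_7,v_8] = [v_7,v_8] − [v_4,v_8] + [v_4,v_7].
This gives a 27×18 integer matrix of rank 17; reducing to Smith normal form yields diagonal entries (1,1,1,1,1,1,1,1,1,1,1,1,1,1,1,1,1).

Reading off H_k = ker ∂_k / im ∂_{k+1}:

  H_0: rank C_0 − rank ∂_1 = 9 − 8 = 1, and the invariant factors of ∂_1 are all 1, so H_0 ≅ Z.
  H_1: rank ker ∂_1 − rank ∂_2 = (27 − 8) − 17 = 2, and the invariant factors of ∂_2 are all 1, so H_1 ≅ Z^2.
  H_2: rank ker ∂_2 − rank ∂_3 = (18 − 17) − 0 = 1, and there is no ∂_3, so H_2 ≅ Z.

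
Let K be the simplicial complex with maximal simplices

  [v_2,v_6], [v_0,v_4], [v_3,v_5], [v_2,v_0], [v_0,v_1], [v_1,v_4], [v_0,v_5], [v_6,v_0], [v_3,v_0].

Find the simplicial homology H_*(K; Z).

We work with the vertex ordering v_0 < v_1 < v_2 < v_3 < v_4 < v_5 < v_6. The simplices of K, each written with vertices in increasing order, are:

  0-simplices (7): [v_0], [v_1], [v_2], [v_3], [v_4], [v_5], [v_6]
  1-simplices (9): [v_0,v_1], [v_0,v_2], [v_0,v_3], [v_0,v_4], [v_0,v_5], [v_0,v_6], [v_1,v_4], [v_2,v_6], [v_3,v_5]

giving chain groups C_0 ≅ Z^7, C_1 ≅ Z^9.

Boundary ∂_1: C_1 → C_0 maps an edge to its endpoints' difference, ∂[p,q] = q − p. For instance
  ∂[v_0,v_5] = [v_5] − [v_0].
The 7×9 boundary matrix has rank 6 and Smith normal form diag(1,1,1,1,1,1).

Now H_k = ker ∂_k / im ∂_{k+1}, so:

  H_0: rank C_0 − rank ∂_1 = 7 − 6 = 1, and the invariant factors of ∂_1 are all 1, so H_0 ≅ Z.
  H_1: rank ker ∂_1 − rank ∂_2 = (9 − 6) − 0 = 3, and there is no ∂_2, so H_1 ≅ Z^3.

As a check, the Euler characteristic is 7 − 9 = -2, which agrees with 1 − 3 = -2.
(K is a triangulation of a wedge of 3 circles.)

H_0 = Z,  H_1 = Z^3.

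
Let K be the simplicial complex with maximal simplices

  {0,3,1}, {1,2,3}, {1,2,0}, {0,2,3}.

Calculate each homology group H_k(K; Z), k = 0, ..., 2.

We work with the vertex ordering 0 < 1 < 2 < 3. The simplices of K, each written with vertices in increasing order, are:

  0-simplices (4): [0], [1], [2], [3]
  1-simplices (6): [0,1], [0,2], [0,3], [1,2], [1,3], [2,3]
  2-simplices (4): [0,1,2], [0,1,3], [0,2,3], [1,2,3]

Hence C_0 ≅ Z^4, C_1 ≅ Z^6, C_2 ≅ Z^4.

∂_1: C_1 → C_0 sends each edge [p,q] (with p < q) to q − p.
This gives a 4×6 integer matrix of rank 3; reducing to Smith normal form yields diagonal entries (1,1,1).

∂_2: C_2 → C_1 maps a triangle to the signed sum of its edges. For instance
  ∂[0,2,3] = [2,3] − [0,3] + [0,2],
  ∂[1,2,3] = [2,3] − [1,3] + [1,2].
The 6×4 boundary matrix has rank 3 and Smith normal form diag(1,1,1).

Now H_k = ker ∂_k / im ∂_{k+1}, so:

  H_0: rank C_0 − rank ∂_1 = 4 − 3 = 1, and the invariant factors of ∂_1 are all 1, so H_0 ≅ Z.
  H_1: rank ker ∂_1 − rank ∂_2 = (6 − 3) − 3 = 0, and the invariant factors of ∂_2 are all 1, so H_1 ≅ 0.
  H_2: rank ker ∂_2 − rank ∂_3 = (4 − 3) − 0 = 1, and there is no ∂_3, so H_2 ≅ Z.

As a check, the Euler characteristic is 4 − 6 + 4 = 2, which agrees with 1 − 0 + 1 = 2.

H_0 ≅ Z,  H_1 = 0,  H_2 ≅ Z.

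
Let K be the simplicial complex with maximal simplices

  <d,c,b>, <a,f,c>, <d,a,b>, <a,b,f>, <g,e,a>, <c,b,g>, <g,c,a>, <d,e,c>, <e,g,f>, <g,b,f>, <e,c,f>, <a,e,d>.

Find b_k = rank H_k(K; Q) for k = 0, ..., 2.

b_0 = 1, b_1 = 0, b_2 = 0.

K has 7 vertices, 18 edges, 12 triangles.
rank ∂_0 = 0, rank ∂_1 = 6 ⇒ b_0 = 7 − 0 − 6 = 1; all invariant factors of ∂_1 are 1 so no torsion. So H_0 = Z.
rank ∂_1 = 6, rank ∂_2 = 12 ⇒ b_1 = 18 − 6 − 12 = 0; ∂_2 has invariant factor(s) [2] giving torsion. So H_1 = Z_2.
rank ∂_2 = 12, rank ∂_3 = 0 ⇒ b_2 = 12 − 12 − 0 = 0. So H_2 = 0.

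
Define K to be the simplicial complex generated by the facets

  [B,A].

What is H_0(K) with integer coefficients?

We work with the vertex ordering A < B. The simplices of K, each written with vertices in increasing order, are:

  0-simplices (2): A, B
  1-simplices (1): AB

Hence C_0 ≅ Z^2, C_1 ≅ Z^1.

Boundary ∂_1: C_1 → C_0 maps an edge to its endpoints' difference, ∂[p,q] = q − p.
The 2×1 boundary matrix has rank 1 and Smith normal form diag(1).

Computing H_k = (kernel of ∂_k) / (image of ∂_{k+1}):

  H_0: rank C_0 − rank ∂_1 = 2 − 1 = 1, and the invariant factors of ∂_1 are all 1, so H_0 ≅ Z.

H_0 = Z.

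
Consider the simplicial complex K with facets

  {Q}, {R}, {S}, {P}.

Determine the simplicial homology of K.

K has 4 vertices.
rank ∂_0 = 0, rank ∂_1 = 0 ⇒ b_0 = 4 − 0 − 0 = 4. So H_0 ≅ Z^4.

H_0 = Z^4.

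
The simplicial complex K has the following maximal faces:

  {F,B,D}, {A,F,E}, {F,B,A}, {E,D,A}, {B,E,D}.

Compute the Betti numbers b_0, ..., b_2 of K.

b_0 = 1, b_1 = 1, b_2 = 0.

Take the total order A < B < D < E < F on the vertex set. Then K (dimension 2) consists of the simplices:

  0-simplices (5): A, B, D, E, F
  1-simplices (10): AB, AD, AE, AF, BD, BE, BF, DE, DF, EF
  2-simplices (5): ABF, ADE, AEF, BDE, BDF

so the chain groups are C_0 ≅ Z^5, C_1 ≅ Z^10, C_2 ≅ Z^5.

∂_1: C_1 → C_0 is given by ∂[p,q] = [q] − [p].
This gives a 5×10 integer matrix of rank 4; reducing to Smith normal form yields diagonal entries (1,1,1,1).

The boundary map ∂_2: C_2 → C_1 maps a triangle to the signed sum of its edges. For instance
  ∂BDF = DF − BF + BD,
  ∂AEF = EF − AF + AE.
The 10×5 boundary matrix has rank 5 and Smith normal form diag(1,1,1,1,1).

From H_k ≅ ker(∂_k) / im(∂_{k+1}) we obtain:

  H_0: rank C_0 − rank ∂_1 = 5 − 4 = 1, and the invariant factors of ∂_1 are all 1, so H_0 = Z.
  H_1: rank ker ∂_1 − rank ∂_2 = (10 − 4) − 5 = 1, and the invariant factors of ∂_2 are all 1, so H_1 = Z.
  H_2: rank ker ∂_2 − rank ∂_3 = (5 − 5) − 0 = 0, and there is no ∂_3, so H_2 = 0.

As a check, the Euler characteristic is 5 − 10 + 5 = 0, which agrees with 1 − 1 + 0 = 0.

Hence the Betti numbers are b_0 = 1, b_1 = 1, b_2 = 0.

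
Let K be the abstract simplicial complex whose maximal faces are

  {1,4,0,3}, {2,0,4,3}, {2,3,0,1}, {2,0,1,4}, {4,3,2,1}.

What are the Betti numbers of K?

b_0 = 1, b_1 = 0, b_2 = 0, b_3 = 1.

Fix the vertex order 0 < 1 < 2 < 3 < 4 and write every simplex with vertices in increasing order. Then dim K = 3 and the simplices of K are:

  0-simplices (5): [0], [1], [2], [3], [4]
  1-simplices (10): [0,1], [0,2], [0,3], [0,4], [1,2], [1,3], [1,4], [2,3], [2,4], [3,4]
  2-simplices (10): [0,1,2], [0,1,3], [0,1,4], [0,2,3], [0,2,4], [0,3,4], [1,2,3], [1,2,4], [1,3,4], [2,3,4]
  3-simplices (5): [0,1,2,3], [0,1,2,4], [0,1,3,4], [0,2,3,4], [1,2,3,4]

Hence C_0 ≅ Z^5, C_1 ≅ Z^10, C_2 ≅ Z^10, C_3 ≅ Z^5.

The boundary map ∂_1: C_1 → C_0 sends each edge [p,q] (with p < q) to q − p.
As a 5×10 matrix over Z this has rank 4, with invariant factors (1,1,1,1).

Boundary ∂_2: C_2 → C_1 acts by ∂[p,q,r] = [q,r] − [p,r] + [p,q]. For instance
  ∂[0,1,3] = [1,3] − [0,3] + [0,1],
  ∂[1,3,4] = [3,4] − [1,4] + [1,3].
This gives a 10×10 integer matrix of rank 6; reducing to Smith normal form yields diagonal entries (1,1,1,1,1,1).

∂_3: C_3 → C_2 sends each 3-simplex σ to the alternating sum Σ_i (−1)^i (σ with its i-th vertex removed). For instance
  ∂[0,2,3,4] = [2,3,4] − [0,3,4] + [0,2,4] − [0,2,3],
  ∂[1,2,3,4] = [2,3,4] − [1,3,4] + [1,2,4] − [1,2,3].
This gives a 10×5 integer matrix of rank 4; reducing to Smith normal form yields diagonal entries (1,1,1,1).

From H_k ≅ ker(∂_k) / im(∂_{k+1}) we obtain:

  H_0: rank C_0 − rank ∂_1 = 5 − 4 = 1, and the invariant factors of ∂_1 are all 1, so H_0 ≅ Z.
  H_1: rank ker ∂_1 − rank ∂_2 = (10 − 4) − 6 = 0, and the invariant factors of ∂_2 are all 1, so H_1 ≅ 0.
  H_2: rank ker ∂_2 − rank ∂_3 = (10 − 6) − 4 = 0, and the invariant factors of ∂_3 are all 1, so H_2 ≅ 0.
  H_3: rank ker ∂_3 − rank ∂_4 = (5 − 4) − 0 = 1, and there is no ∂_4, so H_3 ≅ Z.

(K is a triangulation of the 3-sphere S^3.)

Hence the Betti numbers are b_0 = 1, b_1 = 0, b_2 = 0, b_3 = 1.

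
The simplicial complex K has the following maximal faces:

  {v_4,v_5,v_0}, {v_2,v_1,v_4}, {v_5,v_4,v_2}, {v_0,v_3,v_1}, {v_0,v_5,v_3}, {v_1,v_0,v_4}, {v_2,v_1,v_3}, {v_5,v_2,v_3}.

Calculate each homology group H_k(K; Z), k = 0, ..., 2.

Order the vertices as v_0 < v_1 < v_2 < v_3 < v_4 < v_5. Listing each simplex with vertices in this order, K has dimension 2 with simplices:

  0-simplices (6): [v_0], [v_1], [v_2], [v_3], [v_4], [v_5]
  1-simplices (12): [v_0,v_1], [v_0,v_3], [v_0,v_4], [v_0,v_5], [v_1,v_2], [v_1,v_3], [v_1,v_4], [v_2,v_3], [v_2,v_4], [v_2,v_5], [v_3,v_5], [v_4,v_5]
  2-simplices (8): [v_0,v_1,v_3], [v_0,v_1,v_4], [v_0,v_3,v_5], [v_0,v_4,v_5], [v_1,v_2,v_3], [v_1,v_2,v_4], [v_2,v_3,v_5], [v_2,v_4,v_5]

giving chain groups C_0 ≅ Z^6, C_1 ≅ Z^12, C_2 ≅ Z^8.

The boundary map ∂_1: C_1 → C_0 sends each edge [p,q] (with p < q) to q − p.
As a 6×12 matrix over Z this has rank 5, with invariant factors (1,1,1,1,1).

Boundary ∂_2: C_2 → C_1 maps a triangle to the signed sum of its edges. For instance
  ∂[v_1,v_2,v_4] = [v_2,v_4] − [v_1,v_4] + [v_1,v_2],
  ∂[v_2,v_3,v_5] = [v_3,v_5] − [v_2,v_5] + [v_2,v_3].
As a 12×8 matrix over Z this has rank 7, with invariant factors (1,1,1,1,1,1,1).

Computing H_k = (kernel of ∂_k) / (image of ∂_{k+1}):

  H_0: rank C_0 − rank ∂_1 = 6 − 5 = 1, and the invariant factors of ∂_1 are all 1, so H_0 ≅ Z.
  H_1: rank ker ∂_1 − rank ∂_2 = (12 − 5) − 7 = 0, and the invariant factors of ∂_2 are all 1, so H_1 ≅ 0.
  H_2: rank ker ∂_2 − rank ∂_3 = (8 − 7) − 0 = 1, and there is no ∂_3, so H_2 ≅ Z.

As a check, the Euler characteristic is 6 − 12 + 8 = 2, which agrees with 1 − 0 + 1 = 2.

H_0 ≅ Z,  H_1 = 0,  H_2 ≅ Z.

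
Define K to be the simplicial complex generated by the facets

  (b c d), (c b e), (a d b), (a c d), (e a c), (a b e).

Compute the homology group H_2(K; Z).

H_2 ≅ Z.

We work with the vertex ordering a < b < c < d < e. The simplices of K, each written with vertices in increasing order, are:

  0-simplices (5): a, b, c, d, e
  1-simplices (9): ab, ac, ad, ae, bc, bd, be, cd, ce
  2-simplices (6): abd, abe, acd, ace, bcd, bce

so the chain groups are C_0 ≅ Z^5, C_1 ≅ Z^9, C_2 ≅ Z^6.

The boundary map ∂_1: C_1 → C_0 is given by ∂[p,q] = [q] − [p]. For instance
  ∂bc = c − b.
This gives a 5×9 integer matrix of rank 4; reducing to Smith normal form yields diagonal entries (1,1,1,1).

Boundary ∂_2: C_2 → C_1 maps a triangle to the signed sum of its edges. For instance
  ∂acd = cd − ad + ac,
  ∂bce = ce − be + bc.
The 9×6 boundary matrix has rank 5 and Smith normal form diag(1,1,1,1,1).

Now H_k = ker ∂_k / im ∂_{k+1}, so:

  H_2: rank ker ∂_2 − rank ∂_3 = (6 − 5) − 0 = 1, and there is no ∂_3, so H_2 ≅ Z.

(K is a triangulation of the 2-sphere S^2.)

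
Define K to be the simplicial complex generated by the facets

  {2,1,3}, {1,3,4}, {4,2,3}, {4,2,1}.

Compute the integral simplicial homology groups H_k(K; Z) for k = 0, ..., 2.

Order the vertices as 1 < 2 < 3 < 4. Listing each simplex with vertices in this order, K has dimension 2 with simplices:

  0-simplices (4): [1], [2], [3], [4]
  1-simplices (6): [1,2], [1,3], [1,4], [2,3], [2,4], [3,4]
  2-simplices (4): [1,2,3], [1,2,4], [1,3,4], [2,3,4]

giving chain groups C_0 ≅ Z^4, C_1 ≅ Z^6, C_2 ≅ Z^4.

The boundary map ∂_1: C_1 → C_0 sends each edge [p,q] (with p < q) to q − p. For instance
  ∂[1,3] = [3] − [1].
This gives a 4×6 integer matrix of rank 3; reducing to Smith normal form yields diagonal entries (1,1,1).

Boundary ∂_2: C_2 → C_1 sends each 2-simplex [p,q,r] to [q,r] − [p,r] + [p,q]. For instance
  ∂[1,2,3] = [2,3] − [1,3] + [1,2],
  ∂[1,3,4] = [3,4] − [1,4] + [1,3].
This gives a 6×4 integer matrix of rank 3; reducing to Smith normal form yields diagonal entries (1,1,1).

Reading off H_k = ker ∂_k / im ∂_{k+1}:

  H_0: rank C_0 − rank ∂_1 = 4 − 3 = 1, and the invariant factors of ∂_1 are all 1, so H_0 ≅ Z.
  H_1: rank ker ∂_1 − rank ∂_2 = (6 − 3) − 3 = 0, and the invariant factors of ∂_2 are all 1, so H_1 ≅ 0.
  H_2: rank ker ∂_2 − rank ∂_3 = (4 − 3) − 0 = 1, and there is no ∂_3, so H_2 ≅ Z.

(K is a triangulation of the 2-sphere S^2.)

H_0 = Z,  H_1 = 0,  H_2 = Z.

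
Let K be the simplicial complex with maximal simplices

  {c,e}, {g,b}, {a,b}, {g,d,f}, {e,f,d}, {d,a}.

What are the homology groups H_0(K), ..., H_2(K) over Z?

K has 7 vertices, 9 edges, 2 triangles.
rank ∂_0 = 0, rank ∂_1 = 6 ⇒ b_0 = 7 − 0 − 6 = 1; all invariant factors of ∂_1 are 1 so no torsion. So H_0 ≅ Z.
rank ∂_1 = 6, rank ∂_2 = 2 ⇒ b_1 = 9 − 6 − 2 = 1; all invariant factors of ∂_2 are 1 so no torsion. So H_1 ≅ Z.
rank ∂_2 = 2, rank ∂_3 = 0 ⇒ b_2 = 2 − 2 − 0 = 0. So H_2 ≅ 0.

H_0 = Z,  H_1 = Z,  H_2 = 0.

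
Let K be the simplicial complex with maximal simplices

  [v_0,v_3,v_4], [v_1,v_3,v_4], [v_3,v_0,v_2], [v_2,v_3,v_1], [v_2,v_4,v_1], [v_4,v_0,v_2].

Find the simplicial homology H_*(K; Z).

H_0 = Z,  H_1 = 0,  H_2 = Z.

K has 5 vertices, 9 edges, 6 triangles.
rank ∂_0 = 0, rank ∂_1 = 4 ⇒ b_0 = 5 − 0 − 4 = 1; all invariant factors of ∂_1 are 1 so no torsion. So H_0 ≅ Z.
rank ∂_1 = 4, rank ∂_2 = 5 ⇒ b_1 = 9 − 4 − 5 = 0; all invariant factors of ∂_2 are 1 so no torsion. So H_1 ≅ 0.
rank ∂_2 = 5, rank ∂_3 = 0 ⇒ b_2 = 6 − 5 − 0 = 1. So H_2 ≅ Z.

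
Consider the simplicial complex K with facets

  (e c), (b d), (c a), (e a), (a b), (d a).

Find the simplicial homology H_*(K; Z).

H_0 ≅ Z,  H_1 ≅ Z^2.

Take the total order a < b < c < d < e on the vertex set. Then K (dimension 1) consists of the simplices:

  0-simplices (5): a, b, c, d, e
  1-simplices (6): ab, ac, ad, ae, bd, ce

giving chain groups C_0 ≅ Z^5, C_1 ≅ Z^6.

The boundary map ∂_1: C_1 → C_0 maps an edge to its endpoints' difference, ∂[p,q] = q − p. For instance
  ∂ac = c − a.
This gives a 5×6 integer matrix of rank 4; reducing to Smith normal form yields diagonal entries (1,1,1,1).

Computing H_k = (kernel of ∂_k) / (image of ∂_{k+1}):

  H_0: rank C_0 − rank ∂_1 = 5 − 4 = 1, and the invariant factors of ∂_1 are all 1, so H_0 ≅ Z.
  H_1: rank ker ∂_1 − rank ∂_2 = (6 − 4) − 0 = 2, and there is no ∂_2, so H_1 ≅ Z^2.

As a check, the Euler characteristic is 5 − 6 = -1, which agrees with 1 − 2 = -1.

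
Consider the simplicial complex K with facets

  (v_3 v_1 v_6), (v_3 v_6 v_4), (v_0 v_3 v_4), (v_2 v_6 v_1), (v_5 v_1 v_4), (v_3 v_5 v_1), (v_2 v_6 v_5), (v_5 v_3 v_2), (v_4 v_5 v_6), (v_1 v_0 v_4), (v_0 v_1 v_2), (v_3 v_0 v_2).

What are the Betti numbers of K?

Order the vertices as v_0 < v_1 < v_2 < v_3 < v_4 < v_5 < v_6. Listing each simplex with vertices in this order, K has dimension 2 with simplices:

  0-simplices (7): [v_0], [v_1], [v_2], [v_3], [v_4], [v_5], [v_6]
  1-simplices (18): (18 of them)
  2-simplices (12): (12 of them)

so the chain groups are C_0 ≅ Z^7, C_1 ≅ Z^18, C_2 ≅ Z^12.

The boundary map ∂_1: C_1 → C_0 maps an edge to its endpoints' difference, ∂[p,q] = q − p.
This gives a 7×18 integer matrix of rank 6; reducing to Smith normal form yields diagonal entries (1,1,1,1,1,1).

The boundary map ∂_2: C_2 → C_1 acts by ∂[p,q,r] = [q,r] − [p,r] + [p,q]. For instance
  ∂[v_1,v_2,v_6] = [v_2,v_6] − [v_1,v_6] + [v_1,v_2],
  ∂[v_1,v_4,v_5] = [v_4,v_5] − [v_1,v_5] + [v_1,v_4].
This gives a 18×12 integer matrix of rank 12; reducing to Smith normal form yields diagonal entries (1,1,1,1,1,1,1,1,1,1,1,2).

Now H_k = ker ∂_k / im ∂_{k+1}, so:

  H_0: rank C_0 − rank ∂_1 = 7 − 6 = 1, and the invariant factors of ∂_1 are all 1, so H_0 = Z.
  H_1: rank ker ∂_1 − rank ∂_2 = (18 − 6) − 12 = 0, and ∂_2 has invariant factor 2 > 1, so H_1 = Z/2.
  H_2: rank ker ∂_2 − rank ∂_3 = (12 − 12) − 0 = 0, and there is no ∂_3, so H_2 = 0.

Hence the Betti numbers are b_0 = 1, b_1 = 0, b_2 = 0.

b_0 = 1, b_1 = 0, b_2 = 0.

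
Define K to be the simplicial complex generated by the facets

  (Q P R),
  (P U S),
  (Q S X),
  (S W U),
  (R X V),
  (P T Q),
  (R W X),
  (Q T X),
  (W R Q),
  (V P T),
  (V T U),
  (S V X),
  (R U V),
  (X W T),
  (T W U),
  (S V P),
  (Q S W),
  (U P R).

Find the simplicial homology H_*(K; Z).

H_0 = Z,  H_1 = Z ⊕ Z/2,  H_2 = 0.

We work with the vertex ordering P < Q < R < S < T < U < V < W < X. The simplices of K, each written with vertices in increasing order, are:

  0-simplices (9): P, Q, R, S, T, U, V, W, X
  1-simplices (27): PQ, PR, PS, PT, PU, PV, QR, QS, QT, QW, QX, RU, RV, RW, RX, SU, SV, SW, SX, TU, TV, TW, TX, UV, UW, VX, WX
  2-simplices (18): PQR, PQT, PRU, PSU, PSV, PTV, QRW, QSW, QSX, QTX, RUV, RVX, RWX, SUW, SVX, TUV, TUW, TWX

so the chain groups are C_0 ≅ Z^9, C_1 ≅ Z^27, C_2 ≅ Z^18.

The boundary map ∂_1: C_1 → C_0 maps an edge to its endpoints' difference, ∂[p,q] = q − p.
As a 9×27 matrix over Z this has rank 8, with invariant factors (1,1,1,1,1,1,1,1).

∂_2: C_2 → C_1 maps a triangle to the signed sum of its edges. For instance
  ∂RUV = UV − RV + RU,
  ∂RVX = VX − RX + RV.
This gives a 27×18 integer matrix of rank 18; reducing to Smith normal form yields diagonal entries (1,1,1,1,1,1,1,1,1,1,1,1,1,1,1,1,1,2).

Reading off H_k = ker ∂_k / im ∂_{k+1}:

  H_0: rank C_0 − rank ∂_1 = 9 − 8 = 1, and the invariant factors of ∂_1 are all 1, so H_0 ≅ Z.
  H_1: rank ker ∂_1 − rank ∂_2 = (27 − 8) − 18 = 1, and ∂_2 has invariant factor 2 > 1, so H_1 ≅ Z ⊕ Z/2.
  H_2: rank ker ∂_2 − rank ∂_3 = (18 − 18) − 0 = 0, and there is no ∂_3, so H_2 ≅ 0.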